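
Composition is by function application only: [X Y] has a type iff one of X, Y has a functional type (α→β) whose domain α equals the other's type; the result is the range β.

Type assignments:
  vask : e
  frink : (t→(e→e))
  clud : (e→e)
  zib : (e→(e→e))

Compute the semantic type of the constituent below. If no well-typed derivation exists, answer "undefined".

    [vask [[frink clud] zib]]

undefined

[frink clud]: (t→(e→e)) and (e→e) cannot combine by function application — type clash.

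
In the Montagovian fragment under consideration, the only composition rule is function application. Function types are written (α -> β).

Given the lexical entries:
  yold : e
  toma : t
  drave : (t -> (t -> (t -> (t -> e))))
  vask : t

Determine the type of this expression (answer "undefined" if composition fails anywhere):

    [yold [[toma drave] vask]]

undefined

[toma drave]: drave is (t -> (t -> (t -> (t -> e)))), toma is t; result (t -> (t -> (t -> e))).
[[toma drave] vask]: [toma drave] is (t -> (t -> (t -> e))), vask is t; result (t -> (t -> e)).
[yold [[toma drave] vask]]: e and (t -> (t -> e)) cannot combine by function application — type clash.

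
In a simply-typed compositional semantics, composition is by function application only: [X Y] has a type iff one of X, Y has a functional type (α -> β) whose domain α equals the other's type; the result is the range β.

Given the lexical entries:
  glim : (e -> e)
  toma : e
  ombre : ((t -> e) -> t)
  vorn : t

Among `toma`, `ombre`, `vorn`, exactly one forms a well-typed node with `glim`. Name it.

toma

toma — combines: glim : (e -> e) takes toma : e as argument, giving e.
ombre : ((t -> e) -> t) — no; glim wants e, and ombre wants (t -> e).
vorn : t — no; glim wants e, and vorn wants nothing (atomic).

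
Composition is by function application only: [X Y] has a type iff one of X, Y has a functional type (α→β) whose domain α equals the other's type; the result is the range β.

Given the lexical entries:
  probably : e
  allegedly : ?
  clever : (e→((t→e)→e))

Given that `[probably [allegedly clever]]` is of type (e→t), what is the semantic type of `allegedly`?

[probably [allegedly clever]] must have type (e→t). The sister probably has type e; that is not a function onto (e→t), so [allegedly clever] must be the functor, of type (e→(e→t)).
[allegedly clever] must have type (e→(e→t)). The sister clever has type (e→((t→e)→e)); that is not a function onto (e→(e→t)), so allegedly must be the functor, of type ((e→((t→e)→e))→(e→(e→t))).

((e→((t→e)→e))→(e→(e→t)))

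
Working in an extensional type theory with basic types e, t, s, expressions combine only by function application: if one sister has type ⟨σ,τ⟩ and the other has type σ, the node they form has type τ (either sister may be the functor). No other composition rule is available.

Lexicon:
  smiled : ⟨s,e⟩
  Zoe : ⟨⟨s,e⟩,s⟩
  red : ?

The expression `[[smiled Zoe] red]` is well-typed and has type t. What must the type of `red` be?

[[smiled Zoe] red] must have type t. The sister [smiled Zoe] has type s; that is not a function onto t, so red must be the functor, of type ⟨s,t⟩.

⟨s,t⟩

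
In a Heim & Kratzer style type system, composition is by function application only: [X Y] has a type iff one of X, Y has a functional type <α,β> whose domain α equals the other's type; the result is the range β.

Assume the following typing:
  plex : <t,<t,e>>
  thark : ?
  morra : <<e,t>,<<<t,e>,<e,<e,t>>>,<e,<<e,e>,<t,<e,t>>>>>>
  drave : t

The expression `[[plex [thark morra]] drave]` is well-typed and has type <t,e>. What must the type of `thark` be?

<<<e,t>,<<<t,e>,<e,<e,t>>>,<e,<<e,e>,<t,<e,t>>>>>>,<<t,<t,e>>,<t,<t,e>>>>

At [[plex [thark morra]] drave] (required: <t,e>): drave is t, which is not a function with range <t,e>; hence [plex [thark morra]] is the functor — type <t,<t,e>>.
At [plex [thark morra]] (required: <t,<t,e>>): plex is <t,<t,e>>, which is not a function with range <t,<t,e>>; hence [thark morra] is the functor — type <<t,<t,e>>,<t,<t,e>>>.
At [thark morra] (required: <<t,<t,e>>,<t,<t,e>>>): morra is <<e,t>,<<<t,e>,<e,<e,t>>>,<e,<<e,e>,<t,<e,t>>>>>>, which is not a function with range <<t,<t,e>>,<t,<t,e>>>; hence thark is the functor — type <<<e,t>,<<<t,e>,<e,<e,t>>>,<e,<<e,e>,<t,<e,t>>>>>>,<<t,<t,e>>,<t,<t,e>>>>.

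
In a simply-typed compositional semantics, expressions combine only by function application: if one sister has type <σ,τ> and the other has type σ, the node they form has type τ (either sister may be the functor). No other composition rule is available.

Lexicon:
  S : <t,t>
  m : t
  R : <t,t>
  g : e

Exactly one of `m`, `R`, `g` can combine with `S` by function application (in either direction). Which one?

m

m — combines: S : <t,t> takes m : t as argument, giving t.
R : <t,t> — no; S wants t, and R wants t.
g : e — no; S wants t, and g wants nothing (atomic).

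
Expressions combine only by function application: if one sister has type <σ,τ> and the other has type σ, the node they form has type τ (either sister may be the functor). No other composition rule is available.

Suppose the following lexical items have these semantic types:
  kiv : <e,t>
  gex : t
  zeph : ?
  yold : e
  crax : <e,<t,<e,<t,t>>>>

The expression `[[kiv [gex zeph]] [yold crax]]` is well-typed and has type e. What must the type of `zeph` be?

<t,<<e,t>,<<t,<e,<t,t>>>,e>>>

[[kiv [gex zeph]] [yold crax]] must have type e. The sister [yold crax] has type <t,<e,<t,t>>>; that is not a function onto e, so [kiv [gex zeph]] must be the functor, of type <<t,<e,<t,t>>>,e>.
[kiv [gex zeph]] must have type <<t,<e,<t,t>>>,e>. The sister kiv has type <e,t>; that is not a function onto <<t,<e,<t,t>>>,e>, so [gex zeph] must be the functor, of type <<e,t>,<<t,<e,<t,t>>>,e>>.
[gex zeph] must have type <<e,t>,<<t,<e,<t,t>>>,e>>. The sister gex has type t; that is not a function onto <<e,t>,<<t,<e,<t,t>>>,e>>, so zeph must be the functor, of type <t,<<e,t>,<<t,<e,<t,t>>>,e>>>.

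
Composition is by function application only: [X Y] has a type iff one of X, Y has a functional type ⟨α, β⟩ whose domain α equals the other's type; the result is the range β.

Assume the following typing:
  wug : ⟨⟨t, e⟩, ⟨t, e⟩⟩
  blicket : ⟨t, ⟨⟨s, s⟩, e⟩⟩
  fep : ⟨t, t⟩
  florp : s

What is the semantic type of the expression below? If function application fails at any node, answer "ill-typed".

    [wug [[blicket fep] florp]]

[blicket fep]: ⟨t, ⟨⟨s, s⟩, e⟩⟩ and ⟨t, t⟩ cannot combine by function application — type clash.

ill-typed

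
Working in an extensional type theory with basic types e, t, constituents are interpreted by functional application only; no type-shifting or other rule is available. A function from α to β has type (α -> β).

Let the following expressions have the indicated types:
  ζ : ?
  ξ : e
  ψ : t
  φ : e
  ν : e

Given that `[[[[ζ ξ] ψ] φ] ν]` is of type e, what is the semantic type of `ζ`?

(e -> (t -> (e -> (e -> e))))

For [[[[ζ ξ] ψ] φ] ν] to have type e with ν of type e, [[[ζ ξ] ψ] φ] must be the function: [[[ζ ξ] ψ] φ] : (e -> e).
For [[[ζ ξ] ψ] φ] to have type (e -> e) with φ of type e, [[ζ ξ] ψ] must be the function: [[ζ ξ] ψ] : (e -> (e -> e)).
For [[ζ ξ] ψ] to have type (e -> (e -> e)) with ψ of type t, [ζ ξ] must be the function: [ζ ξ] : (t -> (e -> (e -> e))).
For [ζ ξ] to have type (t -> (e -> (e -> e))) with ξ of type e, ζ must be the function: ζ : (e -> (t -> (e -> (e -> e)))).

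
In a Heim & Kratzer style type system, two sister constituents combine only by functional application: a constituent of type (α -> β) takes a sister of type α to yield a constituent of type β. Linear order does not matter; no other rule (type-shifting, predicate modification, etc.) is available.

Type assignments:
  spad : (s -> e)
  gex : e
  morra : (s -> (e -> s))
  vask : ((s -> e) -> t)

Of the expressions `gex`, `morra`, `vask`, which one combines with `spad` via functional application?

vask

gex : e — does not combine with spad.
morra : (s -> (e -> s)) — does not combine with spad.
vask — combines: vask : ((s -> e) -> t) takes spad : (s -> e) as argument, giving t.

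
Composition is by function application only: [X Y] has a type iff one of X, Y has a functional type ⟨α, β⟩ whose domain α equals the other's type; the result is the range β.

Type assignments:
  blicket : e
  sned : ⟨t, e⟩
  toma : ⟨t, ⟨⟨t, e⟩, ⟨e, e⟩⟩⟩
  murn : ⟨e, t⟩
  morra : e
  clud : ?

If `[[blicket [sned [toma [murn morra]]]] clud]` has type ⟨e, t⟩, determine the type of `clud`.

⟨e, ⟨e, t⟩⟩

[[blicket [sned [toma [murn morra]]]] clud] is required to be ⟨e, t⟩. [blicket [sned [toma [murn morra]]]] : e cannot yield ⟨e, t⟩ as functor, so clud : ⟨e, ⟨e, t⟩⟩.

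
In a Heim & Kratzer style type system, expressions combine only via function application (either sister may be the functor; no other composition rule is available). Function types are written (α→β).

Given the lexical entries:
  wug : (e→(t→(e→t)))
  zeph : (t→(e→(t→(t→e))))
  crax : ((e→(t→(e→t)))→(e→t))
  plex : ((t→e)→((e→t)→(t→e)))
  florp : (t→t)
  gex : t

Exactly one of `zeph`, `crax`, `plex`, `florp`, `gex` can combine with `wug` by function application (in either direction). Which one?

zeph : (t→(e→(t→(t→e)))) — wug needs e; zeph needs t; neither fits.
crax — combines: crax : ((e→(t→(e→t)))→(e→t)) takes wug : (e→(t→(e→t))) as argument, giving (e→t).
plex : ((t→e)→((e→t)→(t→e))) — wug needs e; plex needs (t→e); neither fits.
florp : (t→t) — wug needs e; florp needs t; neither fits.
gex : t — wug needs e; gex needs nothing (atomic); neither fits.

crax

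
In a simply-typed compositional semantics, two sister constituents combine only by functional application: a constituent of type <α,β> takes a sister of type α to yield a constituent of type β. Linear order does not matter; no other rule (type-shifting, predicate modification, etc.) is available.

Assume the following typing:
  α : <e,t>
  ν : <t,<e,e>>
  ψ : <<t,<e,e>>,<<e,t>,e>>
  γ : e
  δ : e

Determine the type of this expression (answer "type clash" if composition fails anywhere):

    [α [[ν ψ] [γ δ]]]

type clash

[ν ψ] — ψ of type <<t,<e,e>>,<<e,t>,e>> combines with ν of type <t,<e,e>>: type <<e,t>,e>.
[γ δ]: e and e cannot combine by function application — type clash.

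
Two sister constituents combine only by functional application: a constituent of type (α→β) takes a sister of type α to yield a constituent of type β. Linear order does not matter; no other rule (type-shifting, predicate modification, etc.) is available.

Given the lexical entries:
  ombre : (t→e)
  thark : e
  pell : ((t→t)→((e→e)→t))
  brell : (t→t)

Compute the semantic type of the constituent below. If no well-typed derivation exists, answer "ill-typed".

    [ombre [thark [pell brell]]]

[pell brell]: functor pell : ((t→t)→((e→e)→t)), argument brell : (t→t); result ((e→e)→t).
At [thark [pell brell]]: neither e nor ((e→e)→t) can take the other as argument; the node is ill-typed.

ill-typed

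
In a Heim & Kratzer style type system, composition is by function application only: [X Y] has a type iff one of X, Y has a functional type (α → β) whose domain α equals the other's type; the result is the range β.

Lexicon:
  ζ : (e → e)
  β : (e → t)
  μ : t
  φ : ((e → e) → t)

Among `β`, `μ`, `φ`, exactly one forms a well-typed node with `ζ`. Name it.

φ

β : (e → t) — no; ζ wants e, and β wants e.
μ : t — no; ζ wants e, and μ wants nothing (atomic).
φ — combines: φ : ((e → e) → t) takes ζ : (e → e) as argument, giving t.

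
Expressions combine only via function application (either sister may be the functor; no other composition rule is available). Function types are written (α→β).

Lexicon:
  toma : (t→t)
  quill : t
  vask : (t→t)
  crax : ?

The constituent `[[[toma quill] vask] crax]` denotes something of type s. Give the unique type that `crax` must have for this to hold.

(t→s)

[[[toma quill] vask] crax] must have type s. The sister [[toma quill] vask] has type t; that is not a function onto s, so crax must be the functor, of type (t→s).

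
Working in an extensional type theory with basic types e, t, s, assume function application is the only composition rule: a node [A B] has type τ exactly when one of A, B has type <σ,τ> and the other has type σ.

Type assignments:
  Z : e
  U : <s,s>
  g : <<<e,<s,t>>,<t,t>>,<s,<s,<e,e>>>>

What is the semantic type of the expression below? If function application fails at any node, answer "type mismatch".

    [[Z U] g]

[Z U]: e and <s,s> cannot combine by function application — type clash.

type mismatch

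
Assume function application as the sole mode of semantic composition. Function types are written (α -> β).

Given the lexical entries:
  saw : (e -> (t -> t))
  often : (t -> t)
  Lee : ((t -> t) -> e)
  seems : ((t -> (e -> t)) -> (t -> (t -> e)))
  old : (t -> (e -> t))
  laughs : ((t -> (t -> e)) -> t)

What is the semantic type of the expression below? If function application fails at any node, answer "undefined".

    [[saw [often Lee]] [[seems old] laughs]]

[often Lee]: ((t -> t) -> e) applied to (t -> t) yields e.
[saw [often Lee]]: (e -> (t -> t)) applied to e yields (t -> t).
[seems old]: ((t -> (e -> t)) -> (t -> (t -> e))) applied to (t -> (e -> t)) yields (t -> (t -> e)).
[[seems old] laughs]: ((t -> (t -> e)) -> t) applied to (t -> (t -> e)) yields t.
[[saw [often Lee]] [[seems old] laughs]]: (t -> t) applied to t yields t.

t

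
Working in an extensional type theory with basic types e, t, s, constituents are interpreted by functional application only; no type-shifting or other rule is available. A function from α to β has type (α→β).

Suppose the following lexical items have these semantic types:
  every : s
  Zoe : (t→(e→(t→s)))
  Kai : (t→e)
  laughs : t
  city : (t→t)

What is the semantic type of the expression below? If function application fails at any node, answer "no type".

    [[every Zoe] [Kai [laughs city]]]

no type

At [every Zoe]: neither s nor (t→(e→(t→s))) can take the other as argument; the node is ill-typed.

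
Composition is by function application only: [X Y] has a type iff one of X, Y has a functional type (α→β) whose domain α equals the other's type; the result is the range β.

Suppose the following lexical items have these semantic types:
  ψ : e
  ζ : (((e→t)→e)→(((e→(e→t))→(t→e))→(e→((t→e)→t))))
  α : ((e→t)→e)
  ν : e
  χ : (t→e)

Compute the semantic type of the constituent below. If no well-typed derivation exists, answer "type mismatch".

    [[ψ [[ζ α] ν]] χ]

type mismatch

[ζ α]: functor ζ : (((e→t)→e)→(((e→(e→t))→(t→e))→(e→((t→e)→t)))), argument α : ((e→t)→e); result (((e→(e→t))→(t→e))→(e→((t→e)→t))).
[[ζ α] ν]: (((e→(e→t))→(t→e))→(e→((t→e)→t))) and e cannot combine by function application — type clash.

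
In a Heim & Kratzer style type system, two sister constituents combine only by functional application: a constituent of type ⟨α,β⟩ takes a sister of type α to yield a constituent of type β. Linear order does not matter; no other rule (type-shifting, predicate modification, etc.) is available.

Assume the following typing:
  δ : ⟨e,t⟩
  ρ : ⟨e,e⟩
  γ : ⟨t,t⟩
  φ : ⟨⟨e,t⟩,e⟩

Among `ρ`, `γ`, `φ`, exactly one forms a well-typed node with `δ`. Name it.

ρ : ⟨e,e⟩ — δ needs e; ρ needs e; neither fits.
γ : ⟨t,t⟩ — δ needs e; γ needs t; neither fits.
φ — combines: φ : ⟨⟨e,t⟩,e⟩ takes δ : ⟨e,t⟩ as argument, giving e.

φ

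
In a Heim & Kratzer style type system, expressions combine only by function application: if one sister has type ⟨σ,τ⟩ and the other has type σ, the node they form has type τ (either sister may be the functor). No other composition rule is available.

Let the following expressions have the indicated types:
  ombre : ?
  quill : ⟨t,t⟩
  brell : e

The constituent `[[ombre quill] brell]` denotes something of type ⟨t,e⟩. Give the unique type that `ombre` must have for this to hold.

For [[ombre quill] brell] to have type ⟨t,e⟩ with brell of type e, [ombre quill] must be the function: [ombre quill] : ⟨e,⟨t,e⟩⟩.
For [ombre quill] to have type ⟨e,⟨t,e⟩⟩ with quill of type ⟨t,t⟩, ombre must be the function: ombre : ⟨⟨t,t⟩,⟨e,⟨t,e⟩⟩⟩.

⟨⟨t,t⟩,⟨e,⟨t,e⟩⟩⟩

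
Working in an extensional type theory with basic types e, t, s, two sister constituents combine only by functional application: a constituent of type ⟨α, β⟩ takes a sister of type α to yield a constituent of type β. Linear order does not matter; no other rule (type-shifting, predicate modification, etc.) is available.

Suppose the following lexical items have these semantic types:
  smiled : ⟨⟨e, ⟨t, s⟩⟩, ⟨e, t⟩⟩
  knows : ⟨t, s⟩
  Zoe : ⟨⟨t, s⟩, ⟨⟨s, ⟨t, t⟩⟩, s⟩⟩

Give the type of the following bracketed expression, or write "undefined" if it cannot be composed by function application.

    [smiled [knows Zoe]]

undefined

[knows Zoe]: ⟨⟨t, s⟩, ⟨⟨s, ⟨t, t⟩⟩, s⟩⟩ applied to ⟨t, s⟩ yields ⟨⟨s, ⟨t, t⟩⟩, s⟩.
[smiled [knows Zoe]]: ⟨⟨e, ⟨t, s⟩⟩, ⟨e, t⟩⟩ with ⟨⟨s, ⟨t, t⟩⟩, s⟩ — neither is a function whose domain matches the other; composition fails here.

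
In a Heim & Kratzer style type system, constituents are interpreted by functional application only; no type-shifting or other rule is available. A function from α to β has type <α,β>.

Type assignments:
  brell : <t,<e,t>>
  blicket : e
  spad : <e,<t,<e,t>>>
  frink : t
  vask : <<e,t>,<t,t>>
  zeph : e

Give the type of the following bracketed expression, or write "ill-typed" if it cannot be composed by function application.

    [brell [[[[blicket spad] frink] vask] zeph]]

ill-typed

[blicket spad]: spad is <e,<t,<e,t>>>, blicket is e; result <t,<e,t>>.
[[blicket spad] frink]: [blicket spad] is <t,<e,t>>, frink is t; result <e,t>.
[[[blicket spad] frink] vask]: vask is <<e,t>,<t,t>>, [[blicket spad] frink] is <e,t>; result <t,t>.
At [[[[blicket spad] frink] vask] zeph]: neither <t,t> nor e can take the other as argument; the node is ill-typed.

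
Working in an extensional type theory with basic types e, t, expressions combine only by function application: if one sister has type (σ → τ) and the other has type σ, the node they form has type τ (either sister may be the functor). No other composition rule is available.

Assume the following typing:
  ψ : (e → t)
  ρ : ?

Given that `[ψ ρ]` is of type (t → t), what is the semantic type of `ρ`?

((e → t) → (t → t))

For [ψ ρ] to have type (t → t) with ψ of type (e → t), ρ must be the function: ρ : ((e → t) → (t → t)).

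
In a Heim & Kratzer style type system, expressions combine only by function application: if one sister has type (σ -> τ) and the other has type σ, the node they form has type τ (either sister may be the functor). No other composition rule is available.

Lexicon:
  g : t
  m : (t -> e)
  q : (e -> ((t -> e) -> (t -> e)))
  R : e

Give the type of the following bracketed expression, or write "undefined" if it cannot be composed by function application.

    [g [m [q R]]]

[q R] — q of type (e -> ((t -> e) -> (t -> e))) combines with R of type e: type ((t -> e) -> (t -> e)).
[m [q R]] — [q R] of type ((t -> e) -> (t -> e)) combines with m of type (t -> e): type (t -> e).
[g [m [q R]]] — [m [q R]] of type (t -> e) combines with g of type t: type e.

e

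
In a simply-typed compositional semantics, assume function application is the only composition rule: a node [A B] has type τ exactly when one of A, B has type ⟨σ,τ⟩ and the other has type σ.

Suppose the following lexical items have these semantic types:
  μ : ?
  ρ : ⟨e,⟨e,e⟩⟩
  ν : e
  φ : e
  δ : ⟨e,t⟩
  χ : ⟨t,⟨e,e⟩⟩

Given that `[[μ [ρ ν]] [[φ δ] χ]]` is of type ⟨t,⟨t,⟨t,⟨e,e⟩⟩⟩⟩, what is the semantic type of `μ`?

⟨⟨e,e⟩,⟨⟨e,e⟩,⟨t,⟨t,⟨t,⟨e,e⟩⟩⟩⟩⟩⟩

For [[μ [ρ ν]] [[φ δ] χ]] to have type ⟨t,⟨t,⟨t,⟨e,e⟩⟩⟩⟩ with [[φ δ] χ] of type ⟨e,e⟩, [μ [ρ ν]] must be the function: [μ [ρ ν]] : ⟨⟨e,e⟩,⟨t,⟨t,⟨t,⟨e,e⟩⟩⟩⟩⟩.
For [μ [ρ ν]] to have type ⟨⟨e,e⟩,⟨t,⟨t,⟨t,⟨e,e⟩⟩⟩⟩⟩ with [ρ ν] of type ⟨e,e⟩, μ must be the function: μ : ⟨⟨e,e⟩,⟨⟨e,e⟩,⟨t,⟨t,⟨t,⟨e,e⟩⟩⟩⟩⟩⟩.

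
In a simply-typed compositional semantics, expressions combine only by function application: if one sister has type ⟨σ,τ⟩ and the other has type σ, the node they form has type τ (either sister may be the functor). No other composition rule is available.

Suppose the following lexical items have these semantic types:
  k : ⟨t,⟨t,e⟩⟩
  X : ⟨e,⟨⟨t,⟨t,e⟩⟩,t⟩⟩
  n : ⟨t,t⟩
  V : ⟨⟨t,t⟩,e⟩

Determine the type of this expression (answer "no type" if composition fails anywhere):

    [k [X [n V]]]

t

[n V]: functor V : ⟨⟨t,t⟩,e⟩, argument n : ⟨t,t⟩; result e.
[X [n V]]: functor X : ⟨e,⟨⟨t,⟨t,e⟩⟩,t⟩⟩, argument [n V] : e; result ⟨⟨t,⟨t,e⟩⟩,t⟩.
[k [X [n V]]]: functor [X [n V]] : ⟨⟨t,⟨t,e⟩⟩,t⟩, argument k : ⟨t,⟨t,e⟩⟩; result t.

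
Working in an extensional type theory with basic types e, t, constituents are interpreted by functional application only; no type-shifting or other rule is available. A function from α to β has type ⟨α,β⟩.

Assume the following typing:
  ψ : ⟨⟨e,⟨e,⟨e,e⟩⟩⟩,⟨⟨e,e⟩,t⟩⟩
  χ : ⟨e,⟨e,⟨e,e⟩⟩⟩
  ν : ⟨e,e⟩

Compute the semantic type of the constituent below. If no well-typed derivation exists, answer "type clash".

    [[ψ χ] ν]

[ψ χ]: ⟨⟨e,⟨e,⟨e,e⟩⟩⟩,⟨⟨e,e⟩,t⟩⟩ applied to ⟨e,⟨e,⟨e,e⟩⟩⟩ yields ⟨⟨e,e⟩,t⟩.
[[ψ χ] ν]: ⟨⟨e,e⟩,t⟩ applied to ⟨e,e⟩ yields t.

t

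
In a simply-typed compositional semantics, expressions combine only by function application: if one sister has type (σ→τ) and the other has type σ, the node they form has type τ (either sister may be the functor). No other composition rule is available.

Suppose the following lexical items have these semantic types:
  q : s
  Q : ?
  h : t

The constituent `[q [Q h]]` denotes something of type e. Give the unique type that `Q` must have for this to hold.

[q [Q h]] must have type e. The sister q has type s; that is not a function onto e, so [Q h] must be the functor, of type (s→e).
[Q h] must have type (s→e). The sister h has type t; that is not a function onto (s→e), so Q must be the functor, of type (t→(s→e)).

(t→(s→e))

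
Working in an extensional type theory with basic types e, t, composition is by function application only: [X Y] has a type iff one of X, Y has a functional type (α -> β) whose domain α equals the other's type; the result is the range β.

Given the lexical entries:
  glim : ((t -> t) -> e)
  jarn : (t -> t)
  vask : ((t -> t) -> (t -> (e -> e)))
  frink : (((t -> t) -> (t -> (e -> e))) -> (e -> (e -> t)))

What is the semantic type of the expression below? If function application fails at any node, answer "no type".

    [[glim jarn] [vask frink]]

(e -> t)

[glim jarn]: functor glim : ((t -> t) -> e), argument jarn : (t -> t); result e.
[vask frink]: functor frink : (((t -> t) -> (t -> (e -> e))) -> (e -> (e -> t))), argument vask : ((t -> t) -> (t -> (e -> e))); result (e -> (e -> t)).
[[glim jarn] [vask frink]]: functor [vask frink] : (e -> (e -> t)), argument [glim jarn] : e; result (e -> t).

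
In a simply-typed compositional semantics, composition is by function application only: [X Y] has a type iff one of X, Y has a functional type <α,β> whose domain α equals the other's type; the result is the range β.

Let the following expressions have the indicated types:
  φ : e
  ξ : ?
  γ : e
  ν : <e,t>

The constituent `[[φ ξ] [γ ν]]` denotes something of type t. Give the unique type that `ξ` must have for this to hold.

For [[φ ξ] [γ ν]] to have type t with [γ ν] of type t, [φ ξ] must be the function: [φ ξ] : <t,t>.
For [φ ξ] to have type <t,t> with φ of type e, ξ must be the function: ξ : <e,<t,t>>.

<e,<t,t>>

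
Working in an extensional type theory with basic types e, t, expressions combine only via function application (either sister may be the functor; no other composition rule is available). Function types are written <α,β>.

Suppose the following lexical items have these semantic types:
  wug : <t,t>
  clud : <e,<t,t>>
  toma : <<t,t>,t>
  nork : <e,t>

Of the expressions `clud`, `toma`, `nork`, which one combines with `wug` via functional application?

toma

clud : <e,<t,t>> — wug needs t; clud needs e; neither fits.
toma — combines: toma : <<t,t>,t> takes wug : <t,t> as argument, giving t.
nork : <e,t> — wug needs t; nork needs e; neither fits.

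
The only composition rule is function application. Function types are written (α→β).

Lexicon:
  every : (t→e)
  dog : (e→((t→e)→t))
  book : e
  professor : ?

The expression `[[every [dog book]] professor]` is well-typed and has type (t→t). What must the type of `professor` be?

(t→(t→t))

For [[every [dog book]] professor] to have type (t→t) with [every [dog book]] of type t, professor must be the function: professor : (t→(t→t)).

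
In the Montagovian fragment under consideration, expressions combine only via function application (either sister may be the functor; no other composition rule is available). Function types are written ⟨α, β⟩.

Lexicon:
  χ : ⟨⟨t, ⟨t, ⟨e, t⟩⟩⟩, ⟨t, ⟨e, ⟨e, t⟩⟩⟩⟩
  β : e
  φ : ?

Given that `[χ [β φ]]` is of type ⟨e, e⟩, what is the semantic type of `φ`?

[χ [β φ]] must have type ⟨e, e⟩. The sister χ has type ⟨⟨t, ⟨t, ⟨e, t⟩⟩⟩, ⟨t, ⟨e, ⟨e, t⟩⟩⟩⟩; that is not a function onto ⟨e, e⟩, so [β φ] must be the functor, of type ⟨⟨⟨t, ⟨t, ⟨e, t⟩⟩⟩, ⟨t, ⟨e, ⟨e, t⟩⟩⟩⟩, ⟨e, e⟩⟩.
[β φ] must have type ⟨⟨⟨t, ⟨t, ⟨e, t⟩⟩⟩, ⟨t, ⟨e, ⟨e, t⟩⟩⟩⟩, ⟨e, e⟩⟩. The sister β has type e; that is not a function onto ⟨⟨⟨t, ⟨t, ⟨e, t⟩⟩⟩, ⟨t, ⟨e, ⟨e, t⟩⟩⟩⟩, ⟨e, e⟩⟩, so φ must be the functor, of type ⟨e, ⟨⟨⟨t, ⟨t, ⟨e, t⟩⟩⟩, ⟨t, ⟨e, ⟨e, t⟩⟩⟩⟩, ⟨e, e⟩⟩⟩.

⟨e, ⟨⟨⟨t, ⟨t, ⟨e, t⟩⟩⟩, ⟨t, ⟨e, ⟨e, t⟩⟩⟩⟩, ⟨e, e⟩⟩⟩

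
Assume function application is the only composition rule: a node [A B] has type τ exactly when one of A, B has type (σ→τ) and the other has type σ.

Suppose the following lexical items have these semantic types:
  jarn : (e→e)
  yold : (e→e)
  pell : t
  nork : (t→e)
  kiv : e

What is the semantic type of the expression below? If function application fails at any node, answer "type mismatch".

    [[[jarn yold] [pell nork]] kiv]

type mismatch

[jarn yold]: (e→e) with (e→e) — neither is a function whose domain matches the other; composition fails here.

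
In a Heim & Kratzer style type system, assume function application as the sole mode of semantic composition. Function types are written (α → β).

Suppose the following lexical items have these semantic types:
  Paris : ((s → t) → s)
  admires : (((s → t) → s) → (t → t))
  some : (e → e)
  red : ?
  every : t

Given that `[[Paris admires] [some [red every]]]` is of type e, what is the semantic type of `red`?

For [[Paris admires] [some [red every]]] to have type e with [Paris admires] of type (t → t), [some [red every]] must be the function: [some [red every]] : ((t → t) → e).
For [some [red every]] to have type ((t → t) → e) with some of type (e → e), [red every] must be the function: [red every] : ((e → e) → ((t → t) → e)).
For [red every] to have type ((e → e) → ((t → t) → e)) with every of type t, red must be the function: red : (t → ((e → e) → ((t → t) → e))).

(t → ((e → e) → ((t → t) → e)))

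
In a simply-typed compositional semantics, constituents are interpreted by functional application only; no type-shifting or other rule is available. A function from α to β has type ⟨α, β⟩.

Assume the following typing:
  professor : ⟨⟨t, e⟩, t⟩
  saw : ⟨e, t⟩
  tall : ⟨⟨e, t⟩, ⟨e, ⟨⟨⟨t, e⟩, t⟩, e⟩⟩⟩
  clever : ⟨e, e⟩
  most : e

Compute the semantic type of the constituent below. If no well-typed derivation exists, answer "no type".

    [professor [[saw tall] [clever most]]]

[saw tall]: functor tall : ⟨⟨e, t⟩, ⟨e, ⟨⟨⟨t, e⟩, t⟩, e⟩⟩⟩, argument saw : ⟨e, t⟩; result ⟨e, ⟨⟨⟨t, e⟩, t⟩, e⟩⟩.
[clever most]: functor clever : ⟨e, e⟩, argument most : e; result e.
[[saw tall] [clever most]]: functor [saw tall] : ⟨e, ⟨⟨⟨t, e⟩, t⟩, e⟩⟩, argument [clever most] : e; result ⟨⟨⟨t, e⟩, t⟩, e⟩.
[professor [[saw tall] [clever most]]]: functor [[saw tall] [clever most]] : ⟨⟨⟨t, e⟩, t⟩, e⟩, argument professor : ⟨⟨t, e⟩, t⟩; result e.

e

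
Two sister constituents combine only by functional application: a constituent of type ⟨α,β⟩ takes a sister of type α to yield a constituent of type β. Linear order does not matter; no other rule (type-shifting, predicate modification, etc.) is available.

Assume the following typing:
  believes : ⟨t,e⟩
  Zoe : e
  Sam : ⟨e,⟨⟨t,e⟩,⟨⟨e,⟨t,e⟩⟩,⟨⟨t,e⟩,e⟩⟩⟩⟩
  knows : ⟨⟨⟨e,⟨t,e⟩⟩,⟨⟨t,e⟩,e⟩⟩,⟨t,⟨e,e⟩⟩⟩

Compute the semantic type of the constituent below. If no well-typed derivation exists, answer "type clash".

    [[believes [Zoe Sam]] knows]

[Zoe Sam]: functor Sam : ⟨e,⟨⟨t,e⟩,⟨⟨e,⟨t,e⟩⟩,⟨⟨t,e⟩,e⟩⟩⟩⟩, argument Zoe : e; result ⟨⟨t,e⟩,⟨⟨e,⟨t,e⟩⟩,⟨⟨t,e⟩,e⟩⟩⟩.
[believes [Zoe Sam]]: functor [Zoe Sam] : ⟨⟨t,e⟩,⟨⟨e,⟨t,e⟩⟩,⟨⟨t,e⟩,e⟩⟩⟩, argument believes : ⟨t,e⟩; result ⟨⟨e,⟨t,e⟩⟩,⟨⟨t,e⟩,e⟩⟩.
[[believes [Zoe Sam]] knows]: functor knows : ⟨⟨⟨e,⟨t,e⟩⟩,⟨⟨t,e⟩,e⟩⟩,⟨t,⟨e,e⟩⟩⟩, argument [believes [Zoe Sam]] : ⟨⟨e,⟨t,e⟩⟩,⟨⟨t,e⟩,e⟩⟩; result ⟨t,⟨e,e⟩⟩.

⟨t,⟨e,e⟩⟩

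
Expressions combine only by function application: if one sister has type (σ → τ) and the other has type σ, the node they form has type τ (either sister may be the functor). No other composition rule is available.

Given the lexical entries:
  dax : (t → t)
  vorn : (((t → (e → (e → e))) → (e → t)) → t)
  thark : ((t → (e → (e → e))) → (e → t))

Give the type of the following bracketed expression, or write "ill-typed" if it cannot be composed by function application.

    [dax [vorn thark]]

t

[vorn thark]: (((t → (e → (e → e))) → (e → t)) → t) applied to ((t → (e → (e → e))) → (e → t)) yields t.
[dax [vorn thark]]: (t → t) applied to t yields t.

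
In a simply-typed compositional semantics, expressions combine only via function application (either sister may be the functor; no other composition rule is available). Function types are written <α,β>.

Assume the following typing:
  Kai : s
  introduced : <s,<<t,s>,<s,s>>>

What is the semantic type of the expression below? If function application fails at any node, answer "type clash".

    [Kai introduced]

[Kai introduced]: introduced is <s,<<t,s>,<s,s>>>, Kai is s; result <<t,s>,<s,s>>.

<<t,s>,<s,s>>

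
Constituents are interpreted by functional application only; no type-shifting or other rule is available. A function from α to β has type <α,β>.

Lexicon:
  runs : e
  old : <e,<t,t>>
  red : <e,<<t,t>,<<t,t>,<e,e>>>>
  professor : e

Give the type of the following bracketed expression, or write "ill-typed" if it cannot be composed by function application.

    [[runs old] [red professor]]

<<t,t>,<e,e>>

At [runs old], old : <e,<t,t>> takes runs : e, giving <t,t>.
At [red professor], red : <e,<<t,t>,<<t,t>,<e,e>>>> takes professor : e, giving <<t,t>,<<t,t>,<e,e>>>.
At [[runs old] [red professor]], [red professor] : <<t,t>,<<t,t>,<e,e>>> takes [runs old] : <t,t>, giving <<t,t>,<e,e>>.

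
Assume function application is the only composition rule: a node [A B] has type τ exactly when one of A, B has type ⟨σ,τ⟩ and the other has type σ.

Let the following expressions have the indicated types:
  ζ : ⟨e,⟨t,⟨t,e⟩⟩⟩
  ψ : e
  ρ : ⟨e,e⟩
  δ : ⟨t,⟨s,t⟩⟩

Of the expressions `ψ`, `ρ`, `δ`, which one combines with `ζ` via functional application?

ψ

ψ — combines: ζ : ⟨e,⟨t,⟨t,e⟩⟩⟩ takes ψ : e as argument, giving ⟨t,⟨t,e⟩⟩.
ρ : ⟨e,e⟩ — does not combine with ζ.
δ : ⟨t,⟨s,t⟩⟩ — does not combine with ζ.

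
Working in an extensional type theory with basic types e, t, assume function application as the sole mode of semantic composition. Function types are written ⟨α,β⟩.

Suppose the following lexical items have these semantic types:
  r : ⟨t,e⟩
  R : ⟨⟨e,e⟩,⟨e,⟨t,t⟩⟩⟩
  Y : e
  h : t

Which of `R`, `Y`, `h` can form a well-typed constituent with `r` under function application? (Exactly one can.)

R : ⟨⟨e,e⟩,⟨e,⟨t,t⟩⟩⟩ — neither side's domain matches the other.
Y : e — neither side's domain matches the other.
h — combines: r : ⟨t,e⟩ takes h : t as argument, giving e.

h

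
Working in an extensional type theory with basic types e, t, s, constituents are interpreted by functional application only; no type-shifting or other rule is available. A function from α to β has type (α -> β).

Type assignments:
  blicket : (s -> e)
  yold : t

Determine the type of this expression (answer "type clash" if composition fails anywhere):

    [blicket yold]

type clash

[blicket yold]: (s -> e) with t — neither is a function whose domain matches the other; composition fails here.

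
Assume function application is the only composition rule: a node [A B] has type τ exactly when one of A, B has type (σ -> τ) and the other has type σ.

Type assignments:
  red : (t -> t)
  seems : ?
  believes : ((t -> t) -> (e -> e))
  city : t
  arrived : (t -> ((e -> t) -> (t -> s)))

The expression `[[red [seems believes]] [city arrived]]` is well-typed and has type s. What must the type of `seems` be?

(((t -> t) -> (e -> e)) -> ((t -> t) -> (((e -> t) -> (t -> s)) -> s)))

[[red [seems believes]] [city arrived]] must have type s. The sister [city arrived] has type ((e -> t) -> (t -> s)); that is not a function onto s, so [red [seems believes]] must be the functor, of type (((e -> t) -> (t -> s)) -> s).
[red [seems believes]] must have type (((e -> t) -> (t -> s)) -> s). The sister red has type (t -> t); that is not a function onto (((e -> t) -> (t -> s)) -> s), so [seems believes] must be the functor, of type ((t -> t) -> (((e -> t) -> (t -> s)) -> s)).
[seems believes] must have type ((t -> t) -> (((e -> t) -> (t -> s)) -> s)). The sister believes has type ((t -> t) -> (e -> e)); that is not a function onto ((t -> t) -> (((e -> t) -> (t -> s)) -> s)), so seems must be the functor, of type (((t -> t) -> (e -> e)) -> ((t -> t) -> (((e -> t) -> (t -> s)) -> s))).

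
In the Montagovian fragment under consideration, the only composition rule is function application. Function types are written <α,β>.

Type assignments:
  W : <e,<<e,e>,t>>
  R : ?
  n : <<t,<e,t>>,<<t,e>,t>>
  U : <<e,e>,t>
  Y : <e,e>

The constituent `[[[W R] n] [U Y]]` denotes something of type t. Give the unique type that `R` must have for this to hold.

<<e,<<e,e>,t>>,<<<t,<e,t>>,<<t,e>,t>>,<t,t>>>

[[[W R] n] [U Y]] is required to be t. [U Y] : t cannot yield t as functor, so [[W R] n] : <t,t>.
[[W R] n] is required to be <t,t>. n : <<t,<e,t>>,<<t,e>,t>> cannot yield <t,t> as functor, so [W R] : <<<t,<e,t>>,<<t,e>,t>>,<t,t>>.
[W R] is required to be <<<t,<e,t>>,<<t,e>,t>>,<t,t>>. W : <e,<<e,e>,t>> cannot yield <<<t,<e,t>>,<<t,e>,t>>,<t,t>> as functor, so R : <<e,<<e,e>,t>>,<<<t,<e,t>>,<<t,e>,t>>,<t,t>>>.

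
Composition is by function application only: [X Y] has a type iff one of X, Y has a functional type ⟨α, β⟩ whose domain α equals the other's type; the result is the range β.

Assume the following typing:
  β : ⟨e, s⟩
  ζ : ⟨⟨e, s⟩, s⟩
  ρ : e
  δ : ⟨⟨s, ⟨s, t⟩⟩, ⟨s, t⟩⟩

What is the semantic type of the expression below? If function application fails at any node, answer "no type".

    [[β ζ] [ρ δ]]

[β ζ]: ⟨⟨e, s⟩, s⟩ applied to ⟨e, s⟩ yields s.
At [ρ δ]: neither e nor ⟨⟨s, ⟨s, t⟩⟩, ⟨s, t⟩⟩ can take the other as argument; the node is ill-typed.

no type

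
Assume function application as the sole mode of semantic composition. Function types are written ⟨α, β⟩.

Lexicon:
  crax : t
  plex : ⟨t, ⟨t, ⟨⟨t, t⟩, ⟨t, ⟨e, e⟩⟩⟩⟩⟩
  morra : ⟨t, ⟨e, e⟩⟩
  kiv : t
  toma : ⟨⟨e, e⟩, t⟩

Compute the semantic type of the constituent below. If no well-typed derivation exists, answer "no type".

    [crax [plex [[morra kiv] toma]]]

⟨⟨t, t⟩, ⟨t, ⟨e, e⟩⟩⟩

[morra kiv]: ⟨t, ⟨e, e⟩⟩ applied to t yields ⟨e, e⟩.
[[morra kiv] toma]: ⟨⟨e, e⟩, t⟩ applied to ⟨e, e⟩ yields t.
[plex [[morra kiv] toma]]: ⟨t, ⟨t, ⟨⟨t, t⟩, ⟨t, ⟨e, e⟩⟩⟩⟩⟩ applied to t yields ⟨t, ⟨⟨t, t⟩, ⟨t, ⟨e, e⟩⟩⟩⟩.
[crax [plex [[morra kiv] toma]]]: ⟨t, ⟨⟨t, t⟩, ⟨t, ⟨e, e⟩⟩⟩⟩ applied to t yields ⟨⟨t, t⟩, ⟨t, ⟨e, e⟩⟩⟩.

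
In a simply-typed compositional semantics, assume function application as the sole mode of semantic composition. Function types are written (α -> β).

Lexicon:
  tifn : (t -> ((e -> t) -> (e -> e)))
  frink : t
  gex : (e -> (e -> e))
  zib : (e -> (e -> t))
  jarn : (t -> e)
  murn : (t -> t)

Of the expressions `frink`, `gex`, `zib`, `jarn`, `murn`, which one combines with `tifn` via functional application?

frink

frink — combines: tifn : (t -> ((e -> t) -> (e -> e))) takes frink : t as argument, giving ((e -> t) -> (e -> e)).
gex : (e -> (e -> e)) — neither side's domain matches the other.
zib : (e -> (e -> t)) — neither side's domain matches the other.
jarn : (t -> e) — neither side's domain matches the other.
murn : (t -> t) — neither side's domain matches the other.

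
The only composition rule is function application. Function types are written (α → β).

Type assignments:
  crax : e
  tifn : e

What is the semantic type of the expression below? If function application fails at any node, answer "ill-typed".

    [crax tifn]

[crax tifn]: e and e cannot combine by function application — type clash.

ill-typed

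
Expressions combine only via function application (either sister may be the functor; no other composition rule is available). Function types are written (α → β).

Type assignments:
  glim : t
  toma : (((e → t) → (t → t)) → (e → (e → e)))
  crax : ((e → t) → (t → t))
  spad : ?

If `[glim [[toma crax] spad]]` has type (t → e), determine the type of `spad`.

((e → (e → e)) → (t → (t → e)))

For [glim [[toma crax] spad]] to have type (t → e) with glim of type t, [[toma crax] spad] must be the function: [[toma crax] spad] : (t → (t → e)).
For [[toma crax] spad] to have type (t → (t → e)) with [toma crax] of type (e → (e → e)), spad must be the function: spad : ((e → (e → e)) → (t → (t → e))).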